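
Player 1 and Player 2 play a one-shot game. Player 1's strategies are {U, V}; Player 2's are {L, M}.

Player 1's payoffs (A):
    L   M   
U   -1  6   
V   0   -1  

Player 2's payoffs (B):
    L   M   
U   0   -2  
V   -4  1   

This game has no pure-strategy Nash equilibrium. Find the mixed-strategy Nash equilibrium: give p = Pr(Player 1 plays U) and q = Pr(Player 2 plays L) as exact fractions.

p = 5/7, q = 7/8

Each player's mixing probability is pinned down by making the *other* player indifferent.
Player 2 indifferent between L and M: p·0 + (1−p)·(-4) = p·(-2) + (1−p)·1 ⟹ (-4) + 4p = 1 + (-3)p ⟹ p = 5/7.
Player 1 indifferent between U and V: q·(-1) + (1−q)·6 = q·0 + (1−q)·(-1) ⟹ 6 + (-7)q = (-1) + 1q ⟹ q = 7/8.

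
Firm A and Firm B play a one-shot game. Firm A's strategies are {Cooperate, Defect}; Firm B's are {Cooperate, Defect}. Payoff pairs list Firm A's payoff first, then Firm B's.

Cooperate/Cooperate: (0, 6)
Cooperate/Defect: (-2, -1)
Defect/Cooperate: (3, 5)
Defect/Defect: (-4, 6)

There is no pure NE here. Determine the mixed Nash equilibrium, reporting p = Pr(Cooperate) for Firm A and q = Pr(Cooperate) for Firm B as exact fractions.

Each player's mixing probability is pinned down by making the *other* player indifferent.
Firm B indifferent between Cooperate and Defect: p·6 + (1−p)·5 = p·(-1) + (1−p)·6 ⟹ 5 + 1p = 6 + (-7)p ⟹ p = 1/8.
Firm A indifferent between Cooperate and Defect: q·0 + (1−q)·(-2) = q·3 + (1−q)·(-4) ⟹ (-2) + 2q = (-4) + 7q ⟹ q = 2/5.

p = 1/8, q = 2/5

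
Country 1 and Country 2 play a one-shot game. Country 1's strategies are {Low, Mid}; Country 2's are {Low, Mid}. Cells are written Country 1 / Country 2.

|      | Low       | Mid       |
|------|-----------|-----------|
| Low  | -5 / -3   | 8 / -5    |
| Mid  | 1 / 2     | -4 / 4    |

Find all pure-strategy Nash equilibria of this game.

Check mutual best responses: a cell is a NE iff neither player can gain by unilaterally deviating.
Country 1's best responses — vs Low: Mid (payoff 1); vs Mid: Low (payoff 8).
Country 2's best responses — vs Low: Low (payoff -3); vs Mid: Mid (payoff 4).
No cell has both players best-responding. For instance, Country 1's best reply to Mid is Low, but against Low Country 2 prefers Low over Mid.

No pure-strategy Nash equilibrium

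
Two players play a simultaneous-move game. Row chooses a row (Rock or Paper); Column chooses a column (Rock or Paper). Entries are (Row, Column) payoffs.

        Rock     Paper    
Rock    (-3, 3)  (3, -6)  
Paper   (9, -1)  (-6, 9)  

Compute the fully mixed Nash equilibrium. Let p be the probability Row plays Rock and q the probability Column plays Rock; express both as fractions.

p = 10/19, q = 3/7

In a mixed NE each player is indifferent between their pure strategies, so the opponent's mix sets the indifference.
Column indifferent between Rock and Paper: p·3 + (1−p)·(-1) = p·(-6) + (1−p)·9 ⟹ (-1) + 4p = 9 + (-15)p ⟹ p = 10/19.
Row indifferent between Rock and Paper: q·(-3) + (1−q)·3 = q·9 + (1−q)·(-6) ⟹ 3 + (-6)q = (-6) + 15q ⟹ q = 3/7.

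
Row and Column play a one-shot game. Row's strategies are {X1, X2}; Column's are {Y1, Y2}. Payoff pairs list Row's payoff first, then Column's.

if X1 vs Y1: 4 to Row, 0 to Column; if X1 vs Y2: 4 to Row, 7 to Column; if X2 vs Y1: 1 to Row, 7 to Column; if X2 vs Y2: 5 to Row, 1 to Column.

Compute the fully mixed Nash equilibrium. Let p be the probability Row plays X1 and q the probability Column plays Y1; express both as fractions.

Each player's mixing probability is pinned down by making the *other* player indifferent.
Column indifferent between Y1 and Y2: p·0 + (1−p)·7 = p·7 + (1−p)·1 ⟹ 7 + (-7)p = 1 + 6p ⟹ p = 6/13.
Row indifferent between X1 and X2: q·4 + (1−q)·4 = q·1 + (1−q)·5 ⟹ 4 + 0q = 5 + (-4)q ⟹ q = 1/4.

p = 6/13, q = 1/4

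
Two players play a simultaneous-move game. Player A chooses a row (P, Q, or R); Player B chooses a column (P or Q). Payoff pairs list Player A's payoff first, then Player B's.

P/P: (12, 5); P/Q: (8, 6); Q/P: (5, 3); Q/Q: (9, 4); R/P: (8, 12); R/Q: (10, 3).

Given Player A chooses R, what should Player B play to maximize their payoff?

P

With Player A fixed at R, Player B's payoffs are: P → 12, Q → 3.
The maximum is 12, achieved by P.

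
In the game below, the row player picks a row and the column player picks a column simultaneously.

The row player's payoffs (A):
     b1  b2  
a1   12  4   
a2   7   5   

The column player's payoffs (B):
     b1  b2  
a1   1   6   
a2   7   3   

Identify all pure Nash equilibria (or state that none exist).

A profile is a Nash equilibrium when each player is best-responding to the other.
The row player's best responses — vs b1: a1 (payoff 12); vs b2: a2 (payoff 5).
The column player's best responses — vs a1: b2 (payoff 6); vs a2: b1 (payoff 7).
No cell has both players best-responding. For instance, the row player's best reply to b2 is a2, but against a2 the column player prefers b1 over b2.

None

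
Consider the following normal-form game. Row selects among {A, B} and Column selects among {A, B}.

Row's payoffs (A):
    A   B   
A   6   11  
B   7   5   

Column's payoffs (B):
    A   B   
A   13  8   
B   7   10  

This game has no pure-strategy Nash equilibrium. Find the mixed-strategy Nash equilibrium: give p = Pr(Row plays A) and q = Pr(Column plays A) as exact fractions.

In a mixed NE each player is indifferent between their pure strategies, so the opponent's mix sets the indifference.
Column indifferent between A and B: p·13 + (1−p)·7 = p·8 + (1−p)·10 ⟹ 7 + 6p = 10 + (-2)p ⟹ p = 3/8.
Row indifferent between A and B: q·6 + (1−q)·11 = q·7 + (1−q)·5 ⟹ 11 + (-5)q = 5 + 2q ⟹ q = 6/7.

p = 3/8, q = 6/7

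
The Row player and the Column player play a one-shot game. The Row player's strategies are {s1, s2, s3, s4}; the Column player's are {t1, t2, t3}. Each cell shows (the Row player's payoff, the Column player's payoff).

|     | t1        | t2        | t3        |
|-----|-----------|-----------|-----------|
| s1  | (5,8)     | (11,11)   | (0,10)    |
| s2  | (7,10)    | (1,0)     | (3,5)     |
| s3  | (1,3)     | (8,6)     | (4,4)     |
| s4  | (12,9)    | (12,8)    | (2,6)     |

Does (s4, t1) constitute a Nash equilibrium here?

Holding the Column player at t1: the Row player gets 12 from s4, versus 5 from s1, 7 from s2, 1 from s3. No profitable deviation for the Row player.
Holding the Row player at s4: the Column player gets 9 from t1, versus 8 from t2, 6 from t3. No profitable deviation for the Column player either.

Yes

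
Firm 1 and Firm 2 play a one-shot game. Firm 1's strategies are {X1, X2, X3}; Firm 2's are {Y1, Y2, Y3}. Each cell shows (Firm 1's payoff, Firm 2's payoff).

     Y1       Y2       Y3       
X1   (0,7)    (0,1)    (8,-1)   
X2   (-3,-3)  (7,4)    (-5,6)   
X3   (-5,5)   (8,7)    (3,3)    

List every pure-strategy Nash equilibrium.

(X1, Y1) and (X3, Y2)

Check mutual best responses: a cell is a NE iff neither player can gain by unilaterally deviating.
Firm 1's best responses — vs Y1: X1 (payoff 0); vs Y2: X3 (payoff 8); vs Y3: X1 (payoff 8).
Firm 2's best responses — vs X1: Y1 (payoff 7); vs X2: Y3 (payoff 6); vs X3: Y2 (payoff 7).
Mutual best responses occur at (X1, Y1) and (X3, Y2); at each, neither player gains by switching.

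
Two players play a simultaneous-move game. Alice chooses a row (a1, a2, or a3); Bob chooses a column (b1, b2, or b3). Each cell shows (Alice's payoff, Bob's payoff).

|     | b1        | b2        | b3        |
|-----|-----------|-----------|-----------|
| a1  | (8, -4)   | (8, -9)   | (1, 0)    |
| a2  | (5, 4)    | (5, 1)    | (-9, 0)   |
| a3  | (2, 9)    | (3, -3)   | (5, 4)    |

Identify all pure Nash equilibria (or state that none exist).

There is no pure-strategy Nash equilibrium

Find each player's best response to every opponent strategy; NE are the intersections.
Alice's best responses — vs b1: a1 (payoff 8); vs b2: a1 (payoff 8); vs b3: a3 (payoff 5).
Bob's best responses — vs a1: b3 (payoff 0); vs a2: b1 (payoff 4); vs a3: b1 (payoff 9).
No cell has both players best-responding. For instance, Alice's best reply to b3 is a3, but against a3 Bob prefers b1 over b3.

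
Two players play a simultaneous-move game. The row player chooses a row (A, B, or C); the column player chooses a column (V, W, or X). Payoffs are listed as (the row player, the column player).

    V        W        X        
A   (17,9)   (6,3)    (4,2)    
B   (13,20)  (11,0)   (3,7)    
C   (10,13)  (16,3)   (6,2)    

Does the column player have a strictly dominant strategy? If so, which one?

A strategy is strictly dominant if it gives the column player a strictly higher payoff than every other strategy, against every choice by the opponent.
V strictly dominates: vs A: 9 > each of {3, 2}; vs B: 20 > each of {0, 7}; vs C: 13 > each of {3, 2}.

V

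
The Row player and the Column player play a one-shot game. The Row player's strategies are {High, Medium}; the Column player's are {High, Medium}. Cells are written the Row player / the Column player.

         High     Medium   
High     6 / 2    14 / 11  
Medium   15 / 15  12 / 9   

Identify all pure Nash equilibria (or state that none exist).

Check mutual best responses: a cell is a NE iff neither player can gain by unilaterally deviating.
The Row player's best responses — vs High: Medium (payoff 15); vs Medium: High (payoff 14).
The Column player's best responses — vs High: Medium (payoff 11); vs Medium: High (payoff 15).
Mutual best responses occur at (High, Medium) and (Medium, High); at each, neither player gains by switching.

(High, Medium) and (Medium, High)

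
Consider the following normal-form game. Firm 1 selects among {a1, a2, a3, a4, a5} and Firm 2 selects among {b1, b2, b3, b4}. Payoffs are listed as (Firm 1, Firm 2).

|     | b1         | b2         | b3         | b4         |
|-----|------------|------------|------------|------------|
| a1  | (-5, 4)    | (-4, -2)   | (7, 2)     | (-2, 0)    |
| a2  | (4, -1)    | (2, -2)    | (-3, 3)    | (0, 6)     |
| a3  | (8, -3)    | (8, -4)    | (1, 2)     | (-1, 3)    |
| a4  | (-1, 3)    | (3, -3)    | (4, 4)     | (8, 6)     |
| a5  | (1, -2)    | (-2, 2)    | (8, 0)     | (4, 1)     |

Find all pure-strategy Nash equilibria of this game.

Find each player's best response to every opponent strategy; NE are the intersections.
Firm 1's best responses — vs b1: a3 (payoff 8); vs b2: a3 (payoff 8); vs b3: a5 (payoff 8); vs b4: a4 (payoff 8).
Firm 2's best responses — vs a1: b1 (payoff 4); vs a2: b4 (payoff 6); vs a3: b4 (payoff 3); vs a4: b4 (payoff 6); vs a5: b2 (payoff 2).
The only mutual best response is (a4, b4); neither player gains by switching there.

(a4, b4)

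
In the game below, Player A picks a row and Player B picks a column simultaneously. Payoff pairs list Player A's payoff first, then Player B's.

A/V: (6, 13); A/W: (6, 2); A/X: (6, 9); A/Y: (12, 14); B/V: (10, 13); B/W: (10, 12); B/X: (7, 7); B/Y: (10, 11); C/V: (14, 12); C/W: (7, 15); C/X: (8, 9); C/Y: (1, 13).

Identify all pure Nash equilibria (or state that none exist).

Check mutual best responses: a cell is a NE iff neither player can gain by unilaterally deviating.
Player A's best responses — vs V: C (payoff 14); vs W: B (payoff 10); vs X: C (payoff 8); vs Y: A (payoff 12).
Player B's best responses — vs A: Y (payoff 14); vs B: V (payoff 13); vs C: W (payoff 15).
The only mutual best response is (A, Y); neither player gains by switching there.

(A, Y)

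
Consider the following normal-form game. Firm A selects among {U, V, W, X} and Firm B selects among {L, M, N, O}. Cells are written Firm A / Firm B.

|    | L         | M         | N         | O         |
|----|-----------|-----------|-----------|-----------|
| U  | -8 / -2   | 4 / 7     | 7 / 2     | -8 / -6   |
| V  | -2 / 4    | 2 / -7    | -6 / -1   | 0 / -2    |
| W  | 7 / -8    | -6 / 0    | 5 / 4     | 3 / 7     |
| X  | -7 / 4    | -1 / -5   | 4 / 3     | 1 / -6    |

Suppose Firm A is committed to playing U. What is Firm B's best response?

M

With Firm A fixed at U, Firm B's payoffs are: L → -2, M → 7, N → 2, O → -6.
The maximum is 7, achieved by M.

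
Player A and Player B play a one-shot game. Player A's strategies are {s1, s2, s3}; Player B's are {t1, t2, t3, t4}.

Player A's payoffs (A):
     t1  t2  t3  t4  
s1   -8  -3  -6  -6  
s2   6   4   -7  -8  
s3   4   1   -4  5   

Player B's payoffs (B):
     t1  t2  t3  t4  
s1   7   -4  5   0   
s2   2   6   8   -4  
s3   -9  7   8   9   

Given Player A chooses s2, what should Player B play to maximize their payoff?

With Player A fixed at s2, Player B's payoffs are: t1 → 2, t2 → 6, t3 → 8, t4 → -4.
The maximum is 8, achieved by t3.

t3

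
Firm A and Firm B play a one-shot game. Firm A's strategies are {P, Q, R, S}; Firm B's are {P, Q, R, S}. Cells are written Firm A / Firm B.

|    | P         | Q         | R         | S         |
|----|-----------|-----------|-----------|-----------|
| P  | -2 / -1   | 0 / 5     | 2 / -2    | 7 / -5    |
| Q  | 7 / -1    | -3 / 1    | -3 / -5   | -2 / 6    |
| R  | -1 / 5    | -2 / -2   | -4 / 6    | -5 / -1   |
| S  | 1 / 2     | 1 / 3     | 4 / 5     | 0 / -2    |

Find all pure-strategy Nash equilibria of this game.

(S, R)

A profile is a Nash equilibrium when each player is best-responding to the other.
Firm A's best responses — vs P: Q (payoff 7); vs Q: S (payoff 1); vs R: S (payoff 4); vs S: P (payoff 7).
Firm B's best responses — vs P: Q (payoff 5); vs Q: S (payoff 6); vs R: R (payoff 6); vs S: R (payoff 5).
The only mutual best response is (S, R); neither player gains by switching there.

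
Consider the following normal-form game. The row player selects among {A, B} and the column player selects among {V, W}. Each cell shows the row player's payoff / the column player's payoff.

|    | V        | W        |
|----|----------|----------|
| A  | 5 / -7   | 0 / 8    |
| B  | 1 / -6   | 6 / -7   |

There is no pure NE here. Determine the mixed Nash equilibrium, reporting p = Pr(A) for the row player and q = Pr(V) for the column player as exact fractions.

p = 1/16, q = 3/5

Each player's mixing probability is pinned down by making the *other* player indifferent.
The column player indifferent between V and W: p·(-7) + (1−p)·(-6) = p·8 + (1−p)·(-7) ⟹ (-6) + (-1)p = (-7) + 15p ⟹ p = 1/16.
The row player indifferent between A and B: q·5 + (1−q)·0 = q·1 + (1−q)·6 ⟹ 0 + 5q = 6 + (-5)q ⟹ q = 3/5.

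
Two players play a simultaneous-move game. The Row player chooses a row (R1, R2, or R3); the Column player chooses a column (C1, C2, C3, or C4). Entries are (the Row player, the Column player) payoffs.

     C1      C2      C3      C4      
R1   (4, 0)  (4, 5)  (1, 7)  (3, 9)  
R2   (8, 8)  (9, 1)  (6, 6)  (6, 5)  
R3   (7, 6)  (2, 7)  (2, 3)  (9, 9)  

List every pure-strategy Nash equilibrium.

(R2, C1) and (R3, C4)

Find each player's best response to every opponent strategy; NE are the intersections.
The Row player's best responses — vs C1: R2 (payoff 8); vs C2: R2 (payoff 9); vs C3: R2 (payoff 6); vs C4: R3 (payoff 9).
The Column player's best responses — vs R1: C4 (payoff 9); vs R2: C1 (payoff 8); vs R3: C4 (payoff 9).
Mutual best responses occur at (R2, C1) and (R3, C4); at each, neither player gains by switching.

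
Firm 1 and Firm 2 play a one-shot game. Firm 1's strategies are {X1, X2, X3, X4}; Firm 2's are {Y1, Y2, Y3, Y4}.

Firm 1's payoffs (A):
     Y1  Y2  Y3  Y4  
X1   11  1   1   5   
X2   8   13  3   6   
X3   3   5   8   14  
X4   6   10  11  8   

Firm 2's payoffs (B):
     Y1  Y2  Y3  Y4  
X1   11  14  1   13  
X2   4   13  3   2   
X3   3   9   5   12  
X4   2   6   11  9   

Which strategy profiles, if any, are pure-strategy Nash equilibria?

Find each player's best response to every opponent strategy; NE are the intersections.
Firm 1's best responses — vs Y1: X1 (payoff 11); vs Y2: X2 (payoff 13); vs Y3: X4 (payoff 11); vs Y4: X3 (payoff 14).
Firm 2's best responses — vs X1: Y2 (payoff 14); vs X2: Y2 (payoff 13); vs X3: Y4 (payoff 12); vs X4: Y3 (payoff 11).
Mutual best responses occur at (X2, Y2), (X3, Y4), and (X4, Y3); at each, neither player gains by switching.

(X2, Y2), (X3, Y4), and (X4, Y3)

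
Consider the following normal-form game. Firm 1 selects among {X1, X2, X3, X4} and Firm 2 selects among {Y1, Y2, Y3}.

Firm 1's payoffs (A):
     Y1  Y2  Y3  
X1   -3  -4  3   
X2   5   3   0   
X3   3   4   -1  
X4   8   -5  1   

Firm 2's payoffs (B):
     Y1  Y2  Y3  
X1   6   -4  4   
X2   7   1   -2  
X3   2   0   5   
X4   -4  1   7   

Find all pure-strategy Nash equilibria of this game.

None

Find each player's best response to every opponent strategy; NE are the intersections.
Firm 1's best responses — vs Y1: X4 (payoff 8); vs Y2: X3 (payoff 4); vs Y3: X1 (payoff 3).
Firm 2's best responses — vs X1: Y1 (payoff 6); vs X2: Y1 (payoff 7); vs X3: Y3 (payoff 5); vs X4: Y3 (payoff 7).
No cell has both players best-responding. For instance, Firm 1's best reply to Y1 is X4, but against X4 Firm 2 prefers Y3 over Y1.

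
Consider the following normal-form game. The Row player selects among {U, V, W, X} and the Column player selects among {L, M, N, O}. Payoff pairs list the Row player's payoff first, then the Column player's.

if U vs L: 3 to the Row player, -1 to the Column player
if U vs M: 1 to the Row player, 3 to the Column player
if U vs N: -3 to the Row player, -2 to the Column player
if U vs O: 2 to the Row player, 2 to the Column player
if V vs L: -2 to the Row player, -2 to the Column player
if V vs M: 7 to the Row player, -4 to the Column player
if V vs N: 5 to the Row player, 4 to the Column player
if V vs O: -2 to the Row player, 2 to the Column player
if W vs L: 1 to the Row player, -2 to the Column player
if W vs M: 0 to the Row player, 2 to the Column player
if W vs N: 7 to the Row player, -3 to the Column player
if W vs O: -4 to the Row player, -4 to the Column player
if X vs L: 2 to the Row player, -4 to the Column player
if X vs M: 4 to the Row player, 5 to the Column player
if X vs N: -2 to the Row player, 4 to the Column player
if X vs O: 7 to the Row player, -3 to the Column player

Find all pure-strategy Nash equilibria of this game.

Find each player's best response to every opponent strategy; NE are the intersections.
The Row player's best responses — vs L: U (payoff 3); vs M: V (payoff 7); vs N: W (payoff 7); vs O: X (payoff 7).
The Column player's best responses — vs U: M (payoff 3); vs V: N (payoff 4); vs W: M (payoff 2); vs X: M (payoff 5).
No cell has both players best-responding. For instance, the Row player's best reply to N is W, but against W the Column player prefers M over N.

None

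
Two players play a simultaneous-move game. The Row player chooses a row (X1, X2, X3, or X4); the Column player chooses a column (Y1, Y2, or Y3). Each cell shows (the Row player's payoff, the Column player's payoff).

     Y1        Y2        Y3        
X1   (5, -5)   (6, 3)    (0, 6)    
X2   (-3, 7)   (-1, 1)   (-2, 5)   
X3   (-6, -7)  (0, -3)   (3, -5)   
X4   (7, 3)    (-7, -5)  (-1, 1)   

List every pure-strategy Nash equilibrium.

(X4, Y1)

A profile is a Nash equilibrium when each player is best-responding to the other.
The Row player's best responses — vs Y1: X4 (payoff 7); vs Y2: X1 (payoff 6); vs Y3: X3 (payoff 3).
The Column player's best responses — vs X1: Y3 (payoff 6); vs X2: Y1 (payoff 7); vs X3: Y2 (payoff -3); vs X4: Y1 (payoff 3).
The only mutual best response is (X4, Y1); neither player gains by switching there.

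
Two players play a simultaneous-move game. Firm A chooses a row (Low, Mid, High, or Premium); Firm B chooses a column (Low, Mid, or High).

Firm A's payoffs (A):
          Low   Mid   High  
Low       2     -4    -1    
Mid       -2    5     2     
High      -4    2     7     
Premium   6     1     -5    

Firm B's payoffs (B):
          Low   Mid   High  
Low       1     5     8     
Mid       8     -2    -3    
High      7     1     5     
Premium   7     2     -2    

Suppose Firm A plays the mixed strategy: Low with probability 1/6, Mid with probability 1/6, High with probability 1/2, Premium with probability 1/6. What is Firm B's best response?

Compute Firm B's expected payoff from each pure strategy against the given mix.
Low: (1/6)·1 + (1/6)·8 + (1/2)·7 + (1/6)·7 = 37/6
Mid: (1/6)·5 + (1/6)·(-2) + (1/2)·1 + (1/6)·2 = 4/3
High: (1/6)·8 + (1/6)·(-3) + (1/2)·5 + (1/6)·(-2) = 3
Highest expected payoff is 37/6, from Low.

Low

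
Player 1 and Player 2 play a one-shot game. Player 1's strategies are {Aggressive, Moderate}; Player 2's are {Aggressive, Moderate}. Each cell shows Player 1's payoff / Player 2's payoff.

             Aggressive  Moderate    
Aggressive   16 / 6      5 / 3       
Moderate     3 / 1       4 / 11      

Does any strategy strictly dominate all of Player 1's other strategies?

A strategy is strictly dominant if it gives Player 1 a strictly higher payoff than every other strategy, against every choice by the opponent.
Aggressive strictly dominates: vs Aggressive: 16 > 3; vs Moderate: 5 > 4.

Aggressive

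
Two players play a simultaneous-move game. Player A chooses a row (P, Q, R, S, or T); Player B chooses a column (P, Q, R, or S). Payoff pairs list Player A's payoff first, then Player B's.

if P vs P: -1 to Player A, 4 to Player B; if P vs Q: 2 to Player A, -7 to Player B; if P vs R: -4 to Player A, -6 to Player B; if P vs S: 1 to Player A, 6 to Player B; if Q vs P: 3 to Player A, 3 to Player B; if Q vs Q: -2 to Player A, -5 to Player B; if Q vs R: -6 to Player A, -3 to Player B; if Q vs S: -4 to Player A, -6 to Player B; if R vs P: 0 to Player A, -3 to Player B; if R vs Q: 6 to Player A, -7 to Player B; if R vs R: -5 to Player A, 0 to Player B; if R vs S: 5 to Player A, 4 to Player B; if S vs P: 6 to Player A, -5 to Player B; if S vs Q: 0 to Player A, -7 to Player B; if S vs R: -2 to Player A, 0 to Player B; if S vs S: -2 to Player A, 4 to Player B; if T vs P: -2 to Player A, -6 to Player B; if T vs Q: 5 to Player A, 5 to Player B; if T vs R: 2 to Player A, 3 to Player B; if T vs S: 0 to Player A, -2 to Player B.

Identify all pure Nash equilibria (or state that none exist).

Check mutual best responses: a cell is a NE iff neither player can gain by unilaterally deviating.
Player A's best responses — vs P: S (payoff 6); vs Q: R (payoff 6); vs R: T (payoff 2); vs S: R (payoff 5).
Player B's best responses — vs P: S (payoff 6); vs Q: P (payoff 3); vs R: S (payoff 4); vs S: S (payoff 4); vs T: Q (payoff 5).
The only mutual best response is (R, S); neither player gains by switching there.

(R, S)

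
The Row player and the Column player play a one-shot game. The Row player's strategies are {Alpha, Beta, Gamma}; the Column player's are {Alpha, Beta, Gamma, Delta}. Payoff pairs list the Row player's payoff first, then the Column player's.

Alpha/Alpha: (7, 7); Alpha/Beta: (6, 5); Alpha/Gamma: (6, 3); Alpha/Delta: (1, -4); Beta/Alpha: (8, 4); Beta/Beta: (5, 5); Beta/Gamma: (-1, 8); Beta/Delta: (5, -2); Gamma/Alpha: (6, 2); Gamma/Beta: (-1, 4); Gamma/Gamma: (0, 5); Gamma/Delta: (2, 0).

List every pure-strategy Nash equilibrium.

Find each player's best response to every opponent strategy; NE are the intersections.
The Row player's best responses — vs Alpha: Beta (payoff 8); vs Beta: Alpha (payoff 6); vs Gamma: Alpha (payoff 6); vs Delta: Beta (payoff 5).
The Column player's best responses — vs Alpha: Alpha (payoff 7); vs Beta: Gamma (payoff 8); vs Gamma: Gamma (payoff 5).
No cell has both players best-responding. For instance, the Row player's best reply to Alpha is Beta, but against Beta the Column player prefers Gamma over Alpha.

None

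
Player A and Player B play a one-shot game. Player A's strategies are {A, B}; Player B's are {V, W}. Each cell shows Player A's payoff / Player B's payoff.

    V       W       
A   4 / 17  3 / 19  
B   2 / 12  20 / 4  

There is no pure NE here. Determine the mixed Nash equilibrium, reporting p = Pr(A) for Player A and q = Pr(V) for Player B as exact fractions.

p = 4/5, q = 17/19

Each player's mixing probability is pinned down by making the *other* player indifferent.
Player B indifferent between V and W: p·17 + (1−p)·12 = p·19 + (1−p)·4 ⟹ 12 + 5p = 4 + 15p ⟹ p = 4/5.
Player A indifferent between A and B: q·4 + (1−q)·3 = q·2 + (1−q)·20 ⟹ 3 + 1q = 20 + (-18)q ⟹ q = 17/19.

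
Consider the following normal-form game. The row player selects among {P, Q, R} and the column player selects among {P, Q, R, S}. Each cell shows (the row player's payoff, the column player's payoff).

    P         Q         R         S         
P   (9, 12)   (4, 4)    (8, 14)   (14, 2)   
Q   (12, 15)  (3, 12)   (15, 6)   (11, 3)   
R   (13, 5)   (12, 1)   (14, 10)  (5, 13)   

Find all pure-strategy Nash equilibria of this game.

Check mutual best responses: a cell is a NE iff neither player can gain by unilaterally deviating.
The row player's best responses — vs P: R (payoff 13); vs Q: R (payoff 12); vs R: Q (payoff 15); vs S: P (payoff 14).
The column player's best responses — vs P: R (payoff 14); vs Q: P (payoff 15); vs R: S (payoff 13).
No cell has both players best-responding. For instance, the row player's best reply to S is P, but against P the column player prefers R over S.

None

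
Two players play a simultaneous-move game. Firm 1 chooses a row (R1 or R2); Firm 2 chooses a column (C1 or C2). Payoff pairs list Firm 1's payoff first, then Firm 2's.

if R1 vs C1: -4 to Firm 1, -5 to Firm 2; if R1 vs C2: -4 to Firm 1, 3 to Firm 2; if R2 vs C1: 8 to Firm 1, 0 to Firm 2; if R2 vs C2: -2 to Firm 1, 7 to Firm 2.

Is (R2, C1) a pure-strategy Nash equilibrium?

Holding Firm 2 at C1: Firm 1 gets 8 from R2, versus -4 from R1. No profitable deviation for Firm 1.
Holding Firm 1 at R2: Firm 2 gets 0 from C1 but could get 7 by switching to C2. Firm 2 has a profitable deviation.

No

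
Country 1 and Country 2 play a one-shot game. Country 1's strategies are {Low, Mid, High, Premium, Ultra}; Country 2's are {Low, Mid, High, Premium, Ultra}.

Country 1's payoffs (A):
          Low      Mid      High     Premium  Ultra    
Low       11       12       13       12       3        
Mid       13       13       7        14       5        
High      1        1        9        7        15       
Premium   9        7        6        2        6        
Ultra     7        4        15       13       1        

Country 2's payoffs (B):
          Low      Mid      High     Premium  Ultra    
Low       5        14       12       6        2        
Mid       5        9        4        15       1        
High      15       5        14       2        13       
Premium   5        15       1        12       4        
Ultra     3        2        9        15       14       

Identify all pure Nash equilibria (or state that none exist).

A profile is a Nash equilibrium when each player is best-responding to the other.
Country 1's best responses — vs Low: Mid (payoff 13); vs Mid: Mid (payoff 13); vs High: Ultra (payoff 15); vs Premium: Mid (payoff 14); vs Ultra: High (payoff 15).
Country 2's best responses — vs Low: Mid (payoff 14); vs Mid: Premium (payoff 15); vs High: Low (payoff 15); vs Premium: Mid (payoff 15); vs Ultra: Premium (payoff 15).
The only mutual best response is (Mid, Premium); neither player gains by switching there.

(Mid, Premium)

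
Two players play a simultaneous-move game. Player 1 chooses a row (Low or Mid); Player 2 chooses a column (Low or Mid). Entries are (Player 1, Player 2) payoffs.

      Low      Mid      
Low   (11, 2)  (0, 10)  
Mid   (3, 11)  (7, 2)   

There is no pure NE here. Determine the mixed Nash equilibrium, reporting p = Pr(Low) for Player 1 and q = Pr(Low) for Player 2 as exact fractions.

p = 9/17, q = 7/15

Each player's mixing probability is pinned down by making the *other* player indifferent.
Player 2 indifferent between Low and Mid: p·2 + (1−p)·11 = p·10 + (1−p)·2 ⟹ 11 + (-9)p = 2 + 8p ⟹ p = 9/17.
Player 1 indifferent between Low and Mid: q·11 + (1−q)·0 = q·3 + (1−q)·7 ⟹ 0 + 11q = 7 + (-4)q ⟹ q = 7/15.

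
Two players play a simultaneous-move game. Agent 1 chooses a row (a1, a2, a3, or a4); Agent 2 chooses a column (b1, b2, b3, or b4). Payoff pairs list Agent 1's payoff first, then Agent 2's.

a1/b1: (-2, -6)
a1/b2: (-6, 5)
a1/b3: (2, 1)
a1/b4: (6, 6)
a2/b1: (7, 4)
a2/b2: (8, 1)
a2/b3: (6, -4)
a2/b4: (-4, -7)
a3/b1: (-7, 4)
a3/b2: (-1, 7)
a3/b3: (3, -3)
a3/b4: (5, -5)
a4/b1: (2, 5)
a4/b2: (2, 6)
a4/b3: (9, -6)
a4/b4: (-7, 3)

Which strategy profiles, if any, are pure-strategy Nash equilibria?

Check mutual best responses: a cell is a NE iff neither player can gain by unilaterally deviating.
Agent 1's best responses — vs b1: a2 (payoff 7); vs b2: a2 (payoff 8); vs b3: a4 (payoff 9); vs b4: a1 (payoff 6).
Agent 2's best responses — vs a1: b4 (payoff 6); vs a2: b1 (payoff 4); vs a3: b2 (payoff 7); vs a4: b2 (payoff 6).
Mutual best responses occur at (a1, b4) and (a2, b1); at each, neither player gains by switching.

(a1, b4) and (a2, b1)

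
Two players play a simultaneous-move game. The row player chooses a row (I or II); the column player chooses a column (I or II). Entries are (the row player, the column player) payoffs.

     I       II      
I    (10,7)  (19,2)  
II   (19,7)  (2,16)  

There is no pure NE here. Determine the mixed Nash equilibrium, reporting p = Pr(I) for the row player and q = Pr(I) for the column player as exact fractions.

Each player's mixing probability is pinned down by making the *other* player indifferent.
The column player indifferent between I and II: p·7 + (1−p)·7 = p·2 + (1−p)·16 ⟹ 7 + 0p = 16 + (-14)p ⟹ p = 9/14.
The row player indifferent between I and II: q·10 + (1−q)·19 = q·19 + (1−q)·2 ⟹ 19 + (-9)q = 2 + 17q ⟹ q = 17/26.

p = 9/14, q = 17/26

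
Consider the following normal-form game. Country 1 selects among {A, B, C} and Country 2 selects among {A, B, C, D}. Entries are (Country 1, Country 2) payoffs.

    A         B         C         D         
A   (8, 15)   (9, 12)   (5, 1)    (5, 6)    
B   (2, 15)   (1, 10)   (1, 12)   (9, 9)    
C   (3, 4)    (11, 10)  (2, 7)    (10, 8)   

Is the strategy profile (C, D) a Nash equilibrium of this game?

No

Holding Country 2 at D: Country 1 gets 10 from C, versus 5 from A, 9 from B. No profitable deviation for Country 1.
Holding Country 1 at C: Country 2 gets 8 from D but could get 10 by switching to B. Country 2 has a profitable deviation.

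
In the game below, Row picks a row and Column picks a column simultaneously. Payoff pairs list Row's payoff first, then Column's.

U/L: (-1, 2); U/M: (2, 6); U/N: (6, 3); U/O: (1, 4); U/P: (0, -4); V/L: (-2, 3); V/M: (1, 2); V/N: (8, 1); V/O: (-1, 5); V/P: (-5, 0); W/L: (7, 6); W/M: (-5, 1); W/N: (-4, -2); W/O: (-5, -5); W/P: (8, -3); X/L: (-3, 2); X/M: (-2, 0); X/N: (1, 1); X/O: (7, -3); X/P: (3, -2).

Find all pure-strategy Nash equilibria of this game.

(U, M) and (W, L)

A profile is a Nash equilibrium when each player is best-responding to the other.
Row's best responses — vs L: W (payoff 7); vs M: U (payoff 2); vs N: V (payoff 8); vs O: X (payoff 7); vs P: W (payoff 8).
Column's best responses — vs U: M (payoff 6); vs V: O (payoff 5); vs W: L (payoff 6); vs X: L (payoff 2).
Mutual best responses occur at (U, M) and (W, L); at each, neither player gains by switching.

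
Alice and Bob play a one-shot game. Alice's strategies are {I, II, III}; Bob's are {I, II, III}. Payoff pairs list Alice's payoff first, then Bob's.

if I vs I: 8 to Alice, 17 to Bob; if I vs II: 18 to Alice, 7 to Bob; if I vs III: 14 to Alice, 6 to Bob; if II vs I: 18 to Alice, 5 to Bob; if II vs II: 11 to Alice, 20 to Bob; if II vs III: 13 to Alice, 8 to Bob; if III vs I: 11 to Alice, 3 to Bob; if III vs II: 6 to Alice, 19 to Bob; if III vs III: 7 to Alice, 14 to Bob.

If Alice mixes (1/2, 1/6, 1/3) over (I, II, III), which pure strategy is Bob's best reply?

Compute Bob's expected payoff from each pure strategy against the given mix.
I: (1/2)·17 + (1/6)·5 + (1/3)·3 = 31/3
II: (1/2)·7 + (1/6)·20 + (1/3)·19 = 79/6
III: (1/2)·6 + (1/6)·8 + (1/3)·14 = 9
Highest expected payoff is 79/6, from II.

II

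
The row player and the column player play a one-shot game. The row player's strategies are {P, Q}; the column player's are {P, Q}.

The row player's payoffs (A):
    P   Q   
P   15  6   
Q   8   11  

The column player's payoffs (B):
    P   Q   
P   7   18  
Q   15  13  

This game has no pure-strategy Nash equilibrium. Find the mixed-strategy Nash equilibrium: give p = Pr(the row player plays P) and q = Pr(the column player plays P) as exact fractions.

p = 2/13, q = 5/12

Each player's mixing probability is pinned down by making the *other* player indifferent.
The column player indifferent between P and Q: p·7 + (1−p)·15 = p·18 + (1−p)·13 ⟹ 15 + (-8)p = 13 + 5p ⟹ p = 2/13.
The row player indifferent between P and Q: q·15 + (1−q)·6 = q·8 + (1−q)·11 ⟹ 6 + 9q = 11 + (-3)q ⟹ q = 5/12.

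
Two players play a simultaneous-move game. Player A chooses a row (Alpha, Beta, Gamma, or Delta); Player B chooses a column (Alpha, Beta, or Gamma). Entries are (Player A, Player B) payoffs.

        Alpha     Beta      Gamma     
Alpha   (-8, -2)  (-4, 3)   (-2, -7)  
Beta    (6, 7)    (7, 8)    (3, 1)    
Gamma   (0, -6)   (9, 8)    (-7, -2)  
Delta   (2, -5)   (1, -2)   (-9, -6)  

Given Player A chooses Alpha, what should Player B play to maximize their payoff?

With Player A fixed at Alpha, Player B's payoffs are: Alpha → -2, Beta → 3, Gamma → -7.
The maximum is 3, achieved by Beta.

Beta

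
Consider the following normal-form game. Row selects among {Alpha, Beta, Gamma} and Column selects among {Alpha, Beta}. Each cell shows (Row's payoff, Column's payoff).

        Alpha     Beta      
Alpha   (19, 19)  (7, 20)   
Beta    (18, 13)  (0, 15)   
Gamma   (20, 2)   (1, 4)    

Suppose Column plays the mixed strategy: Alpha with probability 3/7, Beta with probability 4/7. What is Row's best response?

Alpha

Row's best reply maximizes expected payoff against the mix.
Alpha: (3/7)·19 + (4/7)·7 = 85/7
Beta: (3/7)·18 + (4/7)·0 = 54/7
Gamma: (3/7)·20 + (4/7)·1 = 64/7
Highest expected payoff is 85/7, from Alpha.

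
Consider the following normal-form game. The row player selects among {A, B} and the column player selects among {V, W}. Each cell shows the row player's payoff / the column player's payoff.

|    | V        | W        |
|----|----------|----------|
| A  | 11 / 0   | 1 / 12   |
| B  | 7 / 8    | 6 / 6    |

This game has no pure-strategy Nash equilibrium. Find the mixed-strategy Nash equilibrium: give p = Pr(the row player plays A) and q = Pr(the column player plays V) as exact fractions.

p = 1/7, q = 5/9

In a mixed NE each player is indifferent between their pure strategies, so the opponent's mix sets the indifference.
The column player indifferent between V and W: p·0 + (1−p)·8 = p·12 + (1−p)·6 ⟹ 8 + (-8)p = 6 + 6p ⟹ p = 1/7.
The row player indifferent between A and B: q·11 + (1−q)·1 = q·7 + (1−q)·6 ⟹ 1 + 10q = 6 + 1q ⟹ q = 5/9.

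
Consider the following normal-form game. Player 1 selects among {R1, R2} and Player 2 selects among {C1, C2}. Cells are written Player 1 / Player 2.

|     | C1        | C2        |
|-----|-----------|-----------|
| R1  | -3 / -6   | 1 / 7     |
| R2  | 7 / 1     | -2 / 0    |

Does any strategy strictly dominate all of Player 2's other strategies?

None

Check whether one of Player 2's strategies beats all alternatives regardless of what the opponent does.
C1 is not dominant: against R1, C2 gives 7 > -6.
C2 is not dominant: against R2, C1 gives 1 > 0.
No single strategy is best against every opponent action.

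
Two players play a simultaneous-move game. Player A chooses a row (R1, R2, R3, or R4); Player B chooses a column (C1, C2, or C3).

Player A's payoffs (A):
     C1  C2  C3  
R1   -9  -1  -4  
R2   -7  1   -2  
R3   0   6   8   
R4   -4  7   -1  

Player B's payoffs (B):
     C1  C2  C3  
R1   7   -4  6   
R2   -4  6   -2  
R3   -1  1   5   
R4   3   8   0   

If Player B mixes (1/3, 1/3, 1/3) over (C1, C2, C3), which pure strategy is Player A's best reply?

R3

Compute Player A's expected payoff from each pure strategy against the given mix.
R1: (1/3)·(-9) + (1/3)·(-1) + (1/3)·(-4) = -14/3
R2: (1/3)·(-7) + (1/3)·1 + (1/3)·(-2) = -8/3
R3: (1/3)·0 + (1/3)·6 + (1/3)·8 = 14/3
R4: (1/3)·(-4) + (1/3)·7 + (1/3)·(-1) = 2/3
Highest expected payoff is 14/3, from R3.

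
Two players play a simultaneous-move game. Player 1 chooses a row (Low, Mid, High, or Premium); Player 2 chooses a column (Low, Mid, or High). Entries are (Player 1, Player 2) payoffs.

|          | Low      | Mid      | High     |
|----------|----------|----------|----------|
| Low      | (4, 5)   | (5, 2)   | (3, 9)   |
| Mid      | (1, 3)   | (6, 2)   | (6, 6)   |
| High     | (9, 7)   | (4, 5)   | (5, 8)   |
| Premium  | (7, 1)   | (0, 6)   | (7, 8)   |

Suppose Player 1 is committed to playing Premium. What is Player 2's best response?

High

With Player 1 fixed at Premium, Player 2's payoffs are: Low → 1, Mid → 6, High → 8.
The maximum is 8, achieved by High.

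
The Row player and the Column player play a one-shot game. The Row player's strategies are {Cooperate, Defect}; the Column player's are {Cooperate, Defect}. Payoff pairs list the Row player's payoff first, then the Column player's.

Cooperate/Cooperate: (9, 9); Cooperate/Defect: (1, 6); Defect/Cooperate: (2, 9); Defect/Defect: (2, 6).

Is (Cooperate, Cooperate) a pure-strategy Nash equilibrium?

Yes

Holding the Column player at Cooperate: the Row player gets 9 from Cooperate, versus 2 from Defect. No profitable deviation for the Row player.
Holding the Row player at Cooperate: the Column player gets 9 from Cooperate, versus 6 from Defect. No profitable deviation for the Column player either.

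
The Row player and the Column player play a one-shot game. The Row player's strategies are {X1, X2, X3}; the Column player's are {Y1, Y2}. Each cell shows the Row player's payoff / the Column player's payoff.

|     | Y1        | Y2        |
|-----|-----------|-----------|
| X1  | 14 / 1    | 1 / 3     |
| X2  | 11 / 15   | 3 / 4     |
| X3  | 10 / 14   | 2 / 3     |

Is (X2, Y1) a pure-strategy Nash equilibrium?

No

Holding the Column player at Y1: the Row player gets 11 from X2 but could get 14 by switching to X1. The Row player has a profitable deviation.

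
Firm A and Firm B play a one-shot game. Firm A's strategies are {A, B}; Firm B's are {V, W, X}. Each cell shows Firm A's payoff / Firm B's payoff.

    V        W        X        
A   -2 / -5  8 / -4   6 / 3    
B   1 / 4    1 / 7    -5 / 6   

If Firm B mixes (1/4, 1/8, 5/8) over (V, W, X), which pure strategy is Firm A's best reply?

A

Compute Firm A's expected payoff from each pure strategy against the given mix.
A: (1/4)·(-2) + (1/8)·8 + (5/8)·6 = 17/4
B: (1/4)·1 + (1/8)·1 + (5/8)·(-5) = -11/4
Highest expected payoff is 17/4, from A.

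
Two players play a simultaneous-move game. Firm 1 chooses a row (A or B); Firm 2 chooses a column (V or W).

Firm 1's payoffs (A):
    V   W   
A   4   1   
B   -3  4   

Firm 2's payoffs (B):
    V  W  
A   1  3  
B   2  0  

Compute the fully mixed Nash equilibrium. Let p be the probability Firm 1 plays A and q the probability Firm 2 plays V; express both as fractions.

Each player's mixing probability is pinned down by making the *other* player indifferent.
Firm 2 indifferent between V and W: p·1 + (1−p)·2 = p·3 + (1−p)·0 ⟹ 2 + (-1)p = 0 + 3p ⟹ p = 1/2.
Firm 1 indifferent between A and B: q·4 + (1−q)·1 = q·(-3) + (1−q)·4 ⟹ 1 + 3q = 4 + (-7)q ⟹ q = 3/10.

p = 1/2, q = 3/10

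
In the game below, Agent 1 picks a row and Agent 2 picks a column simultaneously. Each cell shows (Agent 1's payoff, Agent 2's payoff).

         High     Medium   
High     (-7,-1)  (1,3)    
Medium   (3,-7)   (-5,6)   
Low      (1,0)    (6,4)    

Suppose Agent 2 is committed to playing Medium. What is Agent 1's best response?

With Agent 2 fixed at Medium, Agent 1's payoffs are: High → 1, Medium → -5, Low → 6.
The maximum is 6, achieved by Low.

Low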